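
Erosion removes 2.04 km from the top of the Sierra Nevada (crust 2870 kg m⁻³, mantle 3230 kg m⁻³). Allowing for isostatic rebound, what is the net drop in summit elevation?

0.227 km

Rebound u = e ρ_c/ρ_m = 2.04 km × 2870/3230 = 1.813 km.
Net surface drop = e − u = 2.04 km − 1.813 km = e (ρ_m − ρ_c)/ρ_m = 0.227 km.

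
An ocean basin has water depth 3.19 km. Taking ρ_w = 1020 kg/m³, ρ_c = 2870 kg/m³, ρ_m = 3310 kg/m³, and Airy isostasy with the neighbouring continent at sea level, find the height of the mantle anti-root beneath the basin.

For local isostatic compensation: replacing crust with seawater at the top is compensated by replacing crust with mantle at the base: d (ρ_c − ρ_w) = a (ρ_m − ρ_c).
a = d (ρ_c − ρ_w)/(ρ_m − ρ_c) = 3.19 km × 1850/440 = 13.4 km.

13.4 km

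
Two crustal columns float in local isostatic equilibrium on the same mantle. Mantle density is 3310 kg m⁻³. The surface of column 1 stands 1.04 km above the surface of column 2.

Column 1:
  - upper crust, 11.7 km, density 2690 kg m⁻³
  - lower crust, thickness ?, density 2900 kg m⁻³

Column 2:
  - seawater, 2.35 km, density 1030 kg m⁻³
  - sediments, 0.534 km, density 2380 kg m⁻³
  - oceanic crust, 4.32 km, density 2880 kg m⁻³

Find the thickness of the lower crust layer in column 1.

Take the compensation level at the base of the deeper column (depth z_c below the surface of column 1) and equate Σ ρ_i t_i down to z_c; mantle fills any gap and the z_c terms cancel.
Column 1: 11.7×2690 + x×2900 + (z_c − 11.7 − x)×3310
Column 2: 1.04×0 + 2.35×1030 + 0.534×2380 + 4.32×2880 + (z_c − 1.04 − 7.204)×3310
The z_c×3310 term appears on both sides and cancels. Collect the known terms of each column as K = Σ(ρt)_known − 3310 × (depth of known layers): K_1 = 31473 − 3310×11.7 = −7254; K_2 = 16133.02 − 3310×(1.04 + 7.204) = −11154.62.
Balance: K_1 − x×(3310 − 2900) = K_2, so x = (K_1 − K_2)/(3310 − 2900) = 3900.62/410 = 9.51 km.

9.51 km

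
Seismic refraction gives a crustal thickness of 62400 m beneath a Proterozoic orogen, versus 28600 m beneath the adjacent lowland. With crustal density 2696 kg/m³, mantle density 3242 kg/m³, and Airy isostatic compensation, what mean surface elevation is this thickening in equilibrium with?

Excess crust Δ = 62400 m − 28600 m = 33800 m, split between elevation h and root r with h + r = Δ.
Airy balance ρ_c h = (ρ_m − ρ_c) r gives r = h ρ_c/(ρ_m − ρ_c), so h (1 + ρ_c/(ρ_m − ρ_c)) = Δ, i.e. h = Δ (ρ_m − ρ_c)/ρ_m.
h = 33800 m × 546/3242 = 5690 m.

5690 m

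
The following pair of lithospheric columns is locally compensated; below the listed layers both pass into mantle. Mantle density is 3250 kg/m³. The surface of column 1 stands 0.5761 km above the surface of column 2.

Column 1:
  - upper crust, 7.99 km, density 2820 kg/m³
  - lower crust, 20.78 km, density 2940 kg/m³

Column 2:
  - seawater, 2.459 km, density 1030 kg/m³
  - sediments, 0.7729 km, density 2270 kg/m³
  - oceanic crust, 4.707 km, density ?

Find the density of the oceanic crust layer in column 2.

2870 kg/m³

Take the compensation level at the base of the deeper column (depth z_c below the surface of column 1) and equate Σ ρ_i t_i down to z_c; mantle fills any gap and the z_c terms cancel.
Column 1: 7.99×2820 + 20.78×2940 + (z_c − 28.77)×3250
Column 2: 0.5761×0 + 2.459×1030 + 0.7729×2270 + 4.707×ρ + (z_c − 0.5761 − 7.9389)×3250
The z_c×3250 term appears on both sides and cancels. Collect the known terms of each column as K = Σ(ρt)_known − 3250 × (depth of known layers): K_1 = 83625 − 3250×28.77 = −9877.5; K_2 = 4287.253 − 3250×(0.5761 + 7.9389) = −23386.497.
Balance: K_1 = K_2 + 4.707×ρ, so ρ = (K_1 − K_2)/4.707 = 13509/4.707 = 2870 kg/m³.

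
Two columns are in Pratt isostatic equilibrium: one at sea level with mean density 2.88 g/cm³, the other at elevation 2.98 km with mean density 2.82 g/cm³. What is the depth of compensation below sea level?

140 km

ρ_ref D = ρ (D + h) → D (ρ_ref − ρ) = ρ h.
D = ρ h/(ρ_ref − ρ) = 2.82 × 2.98 km/(2.88 − 2.82) = 140 km.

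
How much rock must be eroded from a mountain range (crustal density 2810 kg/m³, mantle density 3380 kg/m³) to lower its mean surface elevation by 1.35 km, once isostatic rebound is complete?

Net drop Δ = e − u = e − e ρ_c/ρ_m = e (ρ_m − ρ_c)/ρ_m.
e = Δ ρ_m/(ρ_m − ρ_c) = 1.35 km × 3380/570 = 8.01 km.

8.01 km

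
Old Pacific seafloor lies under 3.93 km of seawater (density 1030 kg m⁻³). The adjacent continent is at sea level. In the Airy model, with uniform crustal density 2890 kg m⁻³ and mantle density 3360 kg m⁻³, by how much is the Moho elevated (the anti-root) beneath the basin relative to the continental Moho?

Balancing pressure at the compensation depth: replacing crust with seawater at the top is compensated by replacing crust with mantle at the base: d (ρ_c − ρ_w) = a (ρ_m − ρ_c).
a = d (ρ_c − ρ_w)/(ρ_m − ρ_c) = 3.93 km × 1860/470 = 15.6 km.

15.6 km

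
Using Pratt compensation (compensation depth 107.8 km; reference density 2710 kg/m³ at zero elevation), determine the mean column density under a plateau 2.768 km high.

Pratt balance: ρ_ref D = ρ (D + h).
ρ = ρ_ref D/(D + h) = 2710 × 107.8 km/(107.8 km + 2.768 km) = 2640 kg/m³.

2640 kg/m³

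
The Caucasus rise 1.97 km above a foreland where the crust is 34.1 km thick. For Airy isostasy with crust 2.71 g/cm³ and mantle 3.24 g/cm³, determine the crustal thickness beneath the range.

Root depth r = h ρ_c / (ρ_m − ρ_c) = 1.97 km × 2.71 / 0.53 = 10.07 km.
Total thickness = T + h + r = 34.1 km + 1.97 km + 10.07 km = 46.1 km.

46.1 km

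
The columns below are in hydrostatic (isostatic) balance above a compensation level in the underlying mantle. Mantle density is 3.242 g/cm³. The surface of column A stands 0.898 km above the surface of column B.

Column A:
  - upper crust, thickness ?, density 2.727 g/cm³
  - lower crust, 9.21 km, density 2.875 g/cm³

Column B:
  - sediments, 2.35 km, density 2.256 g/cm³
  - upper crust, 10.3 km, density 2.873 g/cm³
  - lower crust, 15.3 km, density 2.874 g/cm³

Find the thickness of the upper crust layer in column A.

21.9 km

Take the compensation level at the base of the deeper column (depth z_c below the surface of column A) and equate Σ ρ_i t_i down to z_c; mantle fills any gap and the z_c terms cancel.
Column A: x×2.727 + 9.21×2.875 + (z_c − 9.21 − x)×3.242
Column B: 0.898×0 + 2.35×2.256 + 10.3×2.873 + 15.3×2.874 + (z_c − 0.898 − 27.95)×3.242
The z_c×3.242 term appears on both sides and cancels. Collect the known terms of each column as K = Σ(ρt)_known − 3.242 × (depth of known layers): K_A = 26.47875 − 3.242×9.21 = −3.38007; K_B = 78.8657 − 3.242×(0.898 + 27.95) = −14.659516.
Balance: K_A − x×(3.242 − 2.727) = K_B, so x = (K_A − K_B)/(3.242 − 2.727) = 11.2794/0.515 = 21.9 km.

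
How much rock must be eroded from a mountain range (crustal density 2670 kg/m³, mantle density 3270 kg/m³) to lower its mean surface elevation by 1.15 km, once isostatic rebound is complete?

6.27 km

Net drop Δ = e − u = e − e ρ_c/ρ_m = e (ρ_m − ρ_c)/ρ_m.
e = Δ ρ_m/(ρ_m − ρ_c) = 1.15 km × 3270/600 = 6.27 km.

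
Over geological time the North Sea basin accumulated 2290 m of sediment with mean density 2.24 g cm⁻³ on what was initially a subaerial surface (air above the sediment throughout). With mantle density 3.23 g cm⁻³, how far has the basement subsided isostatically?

1590 m

Subaerial load: s = t ρ_sed / ρ_m = 2290 m × 2.24/3.23 = 1590 m.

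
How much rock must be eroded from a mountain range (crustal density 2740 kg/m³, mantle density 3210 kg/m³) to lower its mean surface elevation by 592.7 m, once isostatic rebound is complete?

4050 m

Net drop Δ = e − u = e − e ρ_c/ρ_m = e (ρ_m − ρ_c)/ρ_m.
e = Δ ρ_m/(ρ_m − ρ_c) = 592.7 m × 3210/470 = 4050 m.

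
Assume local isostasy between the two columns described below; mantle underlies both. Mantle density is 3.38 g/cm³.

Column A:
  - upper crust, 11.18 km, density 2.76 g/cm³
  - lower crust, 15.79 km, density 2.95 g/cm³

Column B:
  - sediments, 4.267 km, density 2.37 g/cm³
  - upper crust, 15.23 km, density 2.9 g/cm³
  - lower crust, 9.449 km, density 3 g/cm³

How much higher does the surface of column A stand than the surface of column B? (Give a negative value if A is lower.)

For any compensation level in the mantle, the mantle terms cancel and isostasy reduces to e = (Σt_A − Σt_B) − (Σ(ρt)_A − Σ(ρt)_B) / ρ_m.
Σt_A = 26.97 km; Σt_B = 28.946 km; Σ(ρt)_A = 77.4373; Σ(ρt)_B = 82.62679 (in km·g/cm³).
e = (26.97 − 28.946) − (77.4373 − 82.62679) / 3.38 = −0.441 km.

−0.441 km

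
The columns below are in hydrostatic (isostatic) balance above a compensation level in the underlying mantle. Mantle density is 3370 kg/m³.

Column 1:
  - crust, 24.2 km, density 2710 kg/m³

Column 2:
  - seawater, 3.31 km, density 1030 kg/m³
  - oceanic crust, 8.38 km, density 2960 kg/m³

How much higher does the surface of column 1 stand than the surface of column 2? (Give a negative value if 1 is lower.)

1.42 km

For any compensation level in the mantle, the mantle terms cancel and isostasy reduces to e = (Σt_1 − Σt_2) − (Σ(ρt)_1 − Σ(ρt)_2) / ρ_m.
Σt_1 = 24.2 km; Σt_2 = 11.69 km; Σ(ρt)_1 = 65582; Σ(ρt)_2 = 28214.1 (in km·kg/m³).
e = (24.2 − 11.69) − (65582 − 28214.1) / 3370 = 1.42 km.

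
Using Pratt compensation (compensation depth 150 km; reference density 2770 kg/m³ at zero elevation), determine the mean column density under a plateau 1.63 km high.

Pratt balance: ρ_ref D = ρ (D + h).
ρ = ρ_ref D/(D + h) = 2770 × 150 km/(150 km + 1.63 km) = 2740 kg/m³.

2740 kg/m³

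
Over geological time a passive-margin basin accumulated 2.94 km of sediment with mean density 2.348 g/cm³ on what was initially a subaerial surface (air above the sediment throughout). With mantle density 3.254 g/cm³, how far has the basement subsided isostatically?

Subaerial load: s = t ρ_sed / ρ_m = 2.94 km × 2.348/3.254 = 2.12 km.

2.12 km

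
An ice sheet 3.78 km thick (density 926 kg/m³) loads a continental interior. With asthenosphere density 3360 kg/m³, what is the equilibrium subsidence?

1.04 km

In Airy isostatic equilibrium: the ice load ρ_ice t is balanced by mantle displaced below, ρ_m s.
s = t ρ_ice / ρ_m = 3.78 km × 926/3360 = 1.04 km.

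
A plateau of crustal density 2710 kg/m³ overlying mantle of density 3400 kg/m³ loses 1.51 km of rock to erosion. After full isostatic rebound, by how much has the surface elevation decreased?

Rebound u = e ρ_c/ρ_m = 1.51 km × 2710/3400 = 1.204 km.
Net surface drop = e − u = 1.51 km − 1.204 km = e (ρ_m − ρ_c)/ρ_m = 0.306 km.

0.306 km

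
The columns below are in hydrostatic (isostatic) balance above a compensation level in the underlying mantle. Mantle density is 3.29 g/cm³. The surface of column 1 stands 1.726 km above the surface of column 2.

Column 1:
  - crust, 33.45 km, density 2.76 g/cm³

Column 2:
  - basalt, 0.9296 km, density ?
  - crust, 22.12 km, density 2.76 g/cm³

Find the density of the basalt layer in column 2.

2.94 g/cm³

Take the compensation level at the base of the deeper column (depth z_c below the surface of column 1) and equate Σ ρ_i t_i down to z_c; mantle fills any gap and the z_c terms cancel.
Column 1: 33.45×2.76 + (z_c − 33.45)×3.29
Column 2: 1.726×0 + 0.9296×ρ + 22.12×2.76 + (z_c − 1.726 − 23.0496)×3.29
The z_c×3.29 term appears on both sides and cancels. Collect the known terms of each column as K = Σ(ρt)_known − 3.29 × (depth of known layers): K_1 = 92.322 − 3.29×33.45 = −17.7285; K_2 = 61.0512 − 3.29×(1.726 + 23.0496) = −20.460524.
Balance: K_1 = K_2 + 0.9296×ρ, so ρ = (K_1 − K_2)/0.9296 = 2.73202/0.9296 = 2.94 g/cm³.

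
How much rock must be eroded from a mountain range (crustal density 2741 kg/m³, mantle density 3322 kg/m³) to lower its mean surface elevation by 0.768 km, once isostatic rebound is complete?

Net drop Δ = e − u = e − e ρ_c/ρ_m = e (ρ_m − ρ_c)/ρ_m.
e = Δ ρ_m/(ρ_m − ρ_c) = 0.768 km × 3322/581 = 4.39 km.

4.39 km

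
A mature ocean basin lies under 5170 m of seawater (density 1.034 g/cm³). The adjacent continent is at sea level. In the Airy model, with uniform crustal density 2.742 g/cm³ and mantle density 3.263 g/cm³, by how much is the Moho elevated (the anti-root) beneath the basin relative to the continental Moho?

16900 m

Balancing pressure at the compensation depth: replacing crust with seawater at the top is compensated by replacing crust with mantle at the base: d (ρ_c − ρ_w) = a (ρ_m − ρ_c).
a = d (ρ_c − ρ_w)/(ρ_m − ρ_c) = 5170 m × 1.708/0.521 = 16900 m.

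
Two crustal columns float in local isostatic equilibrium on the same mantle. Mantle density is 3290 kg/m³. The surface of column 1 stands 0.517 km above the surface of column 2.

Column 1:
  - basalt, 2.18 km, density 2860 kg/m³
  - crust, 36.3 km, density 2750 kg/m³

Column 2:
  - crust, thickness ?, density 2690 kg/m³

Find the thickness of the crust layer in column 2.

31.4 km

Take the compensation level at the base of the deeper column (depth z_c below the surface of column 1) and equate Σ ρ_i t_i down to z_c; mantle fills any gap and the z_c terms cancel.
Column 1: 2.18×2860 + 36.3×2750 + (z_c − 38.48)×3290
Column 2: 0.517×0 + x×2690 + (z_c − 0.517 − 0 − x)×3290
The z_c×3290 term appears on both sides and cancels. Collect the known terms of each column as K = Σ(ρt)_known − 3290 × (depth of known layers): K_1 = 106059.8 − 3290×38.48 = −20539.4; K_2 = 0 − 3290×(0.517 + 0) = −1700.93.
Balance: K_1 = K_2 − x×(3290 − 2690), so x = (K_2 − K_1)/(3290 − 2690) = 18838.5/600 = 31.4 km.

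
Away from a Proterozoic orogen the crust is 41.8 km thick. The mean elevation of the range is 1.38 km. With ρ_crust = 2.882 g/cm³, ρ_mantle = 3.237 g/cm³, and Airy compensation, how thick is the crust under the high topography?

54.4 km

Root depth r = h ρ_c / (ρ_m − ρ_c) = 1.38 km × 2.882 / 0.355 = 11.2 km.
Total thickness = T + h + r = 41.8 km + 1.38 km + 11.2 km = 54.4 km.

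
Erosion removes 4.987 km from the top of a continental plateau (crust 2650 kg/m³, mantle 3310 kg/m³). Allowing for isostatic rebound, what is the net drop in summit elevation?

Rebound u = e ρ_c/ρ_m = 4.987 km × 2650/3310 = 3.993 km.
Net surface drop = e − u = 4.987 km − 3.993 km = e (ρ_m − ρ_c)/ρ_m = 0.994 km.

0.994 km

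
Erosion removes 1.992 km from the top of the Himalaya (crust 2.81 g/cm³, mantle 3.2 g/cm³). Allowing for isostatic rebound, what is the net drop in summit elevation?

Rebound u = e ρ_c/ρ_m = 1.992 km × 2.81/3.2 = 1.749 km.
Net surface drop = e − u = 1.992 km − 1.749 km = e (ρ_m − ρ_c)/ρ_m = 0.243 km.

0.243 km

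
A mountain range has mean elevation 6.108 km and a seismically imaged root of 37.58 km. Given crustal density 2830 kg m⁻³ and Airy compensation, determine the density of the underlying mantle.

3290 kg m⁻³

Airy balance: ρ_c h = (ρ_m − ρ_c) r → ρ_m = ρ_c (1 + h/r).
ρ_m = 2830 × (1 + 6.108 km/37.58 km) = 3290 kg m⁻³.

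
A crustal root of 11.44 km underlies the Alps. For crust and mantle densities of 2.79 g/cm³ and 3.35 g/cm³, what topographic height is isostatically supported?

By Archimedes' principle applied to the lithosphere: ρ_c h = (ρ_m − ρ_c) r.
h = r (ρ_m − ρ_c) / ρ_c = 11.44 km × (3.35 − 2.79) / 2.79 = 2.3 km.

2.3 km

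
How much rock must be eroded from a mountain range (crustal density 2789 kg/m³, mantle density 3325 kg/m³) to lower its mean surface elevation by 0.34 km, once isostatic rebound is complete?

2.11 km

Net drop Δ = e − u = e − e ρ_c/ρ_m = e (ρ_m − ρ_c)/ρ_m.
e = Δ ρ_m/(ρ_m − ρ_c) = 0.34 km × 3325/536 = 2.11 km.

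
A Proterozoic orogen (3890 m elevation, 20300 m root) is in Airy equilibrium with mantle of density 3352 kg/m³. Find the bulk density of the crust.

2810 kg/m³

ρ_c h = (ρ_m − ρ_c) r → ρ_c (h + r) = ρ_m r → ρ_c = ρ_m r / (h + r).
ρ_c = 3352 × 20300 m / (3890 m + 20300 m) = 2810 kg/m³.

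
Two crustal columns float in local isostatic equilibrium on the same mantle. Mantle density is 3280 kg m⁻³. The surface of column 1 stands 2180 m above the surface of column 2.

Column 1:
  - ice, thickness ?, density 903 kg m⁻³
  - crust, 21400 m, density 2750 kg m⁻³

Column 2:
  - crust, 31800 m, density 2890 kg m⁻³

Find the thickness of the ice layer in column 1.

Take the compensation level at the base of the deeper column (depth z_c below the surface of column 1) and equate Σ ρ_i t_i down to z_c; mantle fills any gap and the z_c terms cancel.
Column 1: x×903 + 21400×2750 + (z_c − 21400 − x)×3280
Column 2: 2180×0 + 31800×2890 + (z_c − 2180 − 31800)×3280
The z_c×3280 term appears on both sides and cancels. Collect the known terms of each column as K = Σ(ρt)_known − 3280 × (depth of known layers): K_1 = 58850000 − 3280×21400 = −11342000; K_2 = 91902000 − 3280×(2180 + 31800) = −19552400.
Balance: K_1 − x×(3280 − 903) = K_2, so x = (K_1 − K_2)/(3280 − 903) = 8210400/2377 = 3450 m.

3450 m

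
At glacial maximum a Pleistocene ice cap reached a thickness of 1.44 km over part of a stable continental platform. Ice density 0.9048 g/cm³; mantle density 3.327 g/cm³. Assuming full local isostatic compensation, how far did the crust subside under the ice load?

Isostatic balance requires: the ice load ρ_ice t is balanced by mantle displaced below, ρ_m s.
s = t ρ_ice / ρ_m = 1.44 km × 0.9048/3.327 = 0.392 km.

0.392 km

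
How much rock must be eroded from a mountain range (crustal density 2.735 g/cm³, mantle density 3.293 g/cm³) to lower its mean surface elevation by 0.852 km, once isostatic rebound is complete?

5.03 km

Net drop Δ = e − u = e − e ρ_c/ρ_m = e (ρ_m − ρ_c)/ρ_m.
e = Δ ρ_m/(ρ_m − ρ_c) = 0.852 km × 3.293/0.558 = 5.03 km.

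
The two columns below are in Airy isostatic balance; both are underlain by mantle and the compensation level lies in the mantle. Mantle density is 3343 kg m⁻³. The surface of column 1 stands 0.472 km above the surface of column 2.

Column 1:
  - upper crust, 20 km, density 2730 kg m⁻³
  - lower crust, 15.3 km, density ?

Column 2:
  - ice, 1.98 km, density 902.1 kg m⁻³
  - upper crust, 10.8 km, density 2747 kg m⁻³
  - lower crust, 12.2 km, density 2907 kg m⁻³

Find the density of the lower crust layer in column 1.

2960 kg m⁻³

Take the compensation level at the base of the deeper column (depth z_c below the surface of column 1) and equate Σ ρ_i t_i down to z_c; mantle fills any gap and the z_c terms cancel.
Column 1: 20×2730 + 15.3×ρ + (z_c − 35.3)×3343
Column 2: 0.472×0 + 1.98×902.1 + 10.8×2747 + 12.2×2907 + (z_c − 0.472 − 24.98)×3343
The z_c×3343 term appears on both sides and cancels. Collect the known terms of each column as K = Σ(ρt)_known − 3343 × (depth of known layers): K_1 = 54600 − 3343×35.3 = −63407.9; K_2 = 66919.158 − 3343×(0.472 + 24.98) = −18166.878.
Balance: K_1 + 15.3×ρ = K_2, so ρ = (K_2 − K_1)/15.3 = 45241/15.3 = 2960 kg m⁻³.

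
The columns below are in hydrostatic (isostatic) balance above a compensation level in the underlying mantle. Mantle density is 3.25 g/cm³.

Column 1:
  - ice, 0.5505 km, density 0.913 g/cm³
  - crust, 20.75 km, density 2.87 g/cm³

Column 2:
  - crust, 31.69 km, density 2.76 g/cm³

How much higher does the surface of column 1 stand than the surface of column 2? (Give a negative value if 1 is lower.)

−1.96 km

For any compensation level in the mantle, the mantle terms cancel and isostasy reduces to e = (Σt_1 − Σt_2) − (Σ(ρt)_1 − Σ(ρt)_2) / ρ_m.
Σt_1 = 21.3005 km; Σt_2 = 31.69 km; Σ(ρt)_1 = 60.0551065; Σ(ρt)_2 = 87.4644 (in km·g/cm³).
e = (21.3005 − 31.69) − (60.0551065 − 87.4644) / 3.25 = −1.96 km.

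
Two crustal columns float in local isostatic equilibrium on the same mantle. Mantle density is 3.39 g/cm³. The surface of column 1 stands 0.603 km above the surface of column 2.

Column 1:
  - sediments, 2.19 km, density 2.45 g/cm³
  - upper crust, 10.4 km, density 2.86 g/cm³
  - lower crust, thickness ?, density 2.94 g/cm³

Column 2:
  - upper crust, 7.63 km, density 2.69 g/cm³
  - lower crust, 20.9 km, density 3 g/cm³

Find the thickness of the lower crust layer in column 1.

Take the compensation level at the base of the deeper column (depth z_c below the surface of column 1) and equate Σ ρ_i t_i down to z_c; mantle fills any gap and the z_c terms cancel.
Column 1: 2.19×2.45 + 10.4×2.86 + x×2.94 + (z_c − 12.59 − x)×3.39
Column 2: 0.603×0 + 7.63×2.69 + 20.9×3 + (z_c − 0.603 − 28.53)×3.39
The z_c×3.39 term appears on both sides and cancels. Collect the known terms of each column as K = Σ(ρt)_known − 3.39 × (depth of known layers): K_1 = 35.1095 − 3.39×12.59 = −7.5706; K_2 = 83.2247 − 3.39×(0.603 + 28.53) = −15.53617.
Balance: K_1 − x×(3.39 − 2.94) = K_2, so x = (K_1 − K_2)/(3.39 − 2.94) = 7.96557/0.45 = 17.7 km.

17.7 km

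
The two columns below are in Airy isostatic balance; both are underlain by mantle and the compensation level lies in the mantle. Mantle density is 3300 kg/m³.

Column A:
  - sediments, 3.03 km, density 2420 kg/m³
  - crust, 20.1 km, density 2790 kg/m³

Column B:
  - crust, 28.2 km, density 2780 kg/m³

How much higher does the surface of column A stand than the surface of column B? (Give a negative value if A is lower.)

−0.529 km

For any compensation level in the mantle, the mantle terms cancel and isostasy reduces to e = (Σt_A − Σt_B) − (Σ(ρt)_A − Σ(ρt)_B) / ρ_m.
Σt_A = 23.13 km; Σt_B = 28.2 km; Σ(ρt)_A = 63411.6; Σ(ρt)_B = 78396 (in km·kg/m³).
e = (23.13 − 28.2) − (63411.6 − 78396) / 3300 = −0.529 km.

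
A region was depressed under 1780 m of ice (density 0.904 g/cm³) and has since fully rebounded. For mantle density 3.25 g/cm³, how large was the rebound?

Removing the load lets mantle flow back in; uplift u satisfies ρ_ice t = ρ_m u.
u = t ρ_ice/ρ_m = 1780 m × 0.904/3.25 = 495 m.

495 m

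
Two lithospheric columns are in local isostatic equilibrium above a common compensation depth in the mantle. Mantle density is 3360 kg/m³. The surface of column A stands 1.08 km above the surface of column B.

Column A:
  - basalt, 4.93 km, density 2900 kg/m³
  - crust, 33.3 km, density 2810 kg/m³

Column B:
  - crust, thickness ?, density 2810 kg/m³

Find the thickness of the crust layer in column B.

30.8 km

Take the compensation level at the base of the deeper column (depth z_c below the surface of column A) and equate Σ ρ_i t_i down to z_c; mantle fills any gap and the z_c terms cancel.
Column A: 4.93×2900 + 33.3×2810 + (z_c − 38.23)×3360
Column B: 1.08×0 + x×2810 + (z_c − 1.08 − 0 − x)×3360
The z_c×3360 term appears on both sides and cancels. Collect the known terms of each column as K = Σ(ρt)_known − 3360 × (depth of known layers): K_A = 107870 − 3360×38.23 = −20582.8; K_B = 0 − 3360×(1.08 + 0) = −3628.8.
Balance: K_A = K_B − x×(3360 − 2810), so x = (K_B − K_A)/(3360 − 2810) = 16954/550 = 30.8 km.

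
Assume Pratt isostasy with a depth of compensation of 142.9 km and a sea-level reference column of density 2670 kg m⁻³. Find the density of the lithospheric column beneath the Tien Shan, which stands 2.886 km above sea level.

Pratt balance: ρ_ref D = ρ (D + h).
ρ = ρ_ref D/(D + h) = 2670 × 142.9 km/(142.9 km + 2.886 km) = 2620 kg m⁻³.

2620 kg m⁻³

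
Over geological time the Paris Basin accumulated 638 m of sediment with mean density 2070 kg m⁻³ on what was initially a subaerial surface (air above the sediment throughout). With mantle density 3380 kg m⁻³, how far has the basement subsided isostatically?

391 m

Subaerial load: s = t ρ_sed / ρ_m = 638 m × 2070/3380 = 391 m.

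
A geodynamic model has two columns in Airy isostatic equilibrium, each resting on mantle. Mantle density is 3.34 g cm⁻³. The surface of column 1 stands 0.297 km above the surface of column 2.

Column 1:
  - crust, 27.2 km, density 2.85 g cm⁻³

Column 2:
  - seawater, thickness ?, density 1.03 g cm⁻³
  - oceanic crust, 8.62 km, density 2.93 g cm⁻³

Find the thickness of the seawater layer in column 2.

Take the compensation level at the base of the deeper column (depth z_c below the surface of column 1) and equate Σ ρ_i t_i down to z_c; mantle fills any gap and the z_c terms cancel.
Column 1: 27.2×2.85 + (z_c − 27.2)×3.34
Column 2: 0.297×0 + x×1.03 + 8.62×2.93 + (z_c − 0.297 − 8.62 − x)×3.34
The z_c×3.34 term appears on both sides and cancels. Collect the known terms of each column as K = Σ(ρt)_known − 3.34 × (depth of known layers): K_1 = 77.52 − 3.34×27.2 = −13.328; K_2 = 25.2566 − 3.34×(0.297 + 8.62) = −4.52618.
Balance: K_1 = K_2 − x×(3.34 − 1.03), so x = (K_2 − K_1)/(3.34 − 1.03) = 8.80182/2.31 = 3.81 km.

3.81 km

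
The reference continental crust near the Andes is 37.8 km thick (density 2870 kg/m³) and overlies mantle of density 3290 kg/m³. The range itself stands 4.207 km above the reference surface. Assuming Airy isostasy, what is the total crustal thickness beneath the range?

Root depth r = h ρ_c / (ρ_m − ρ_c) = 4.207 km × 2870 / 420 = 28.75 km.
Total thickness = T + h + r = 37.8 km + 4.207 km + 28.75 km = 70.8 km.

70.8 km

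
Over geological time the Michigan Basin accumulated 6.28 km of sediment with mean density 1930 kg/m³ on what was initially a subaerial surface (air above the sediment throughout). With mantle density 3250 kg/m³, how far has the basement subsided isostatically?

3.73 km

Subaerial load: s = t ρ_sed / ρ_m = 6.28 km × 1930/3250 = 3.73 km.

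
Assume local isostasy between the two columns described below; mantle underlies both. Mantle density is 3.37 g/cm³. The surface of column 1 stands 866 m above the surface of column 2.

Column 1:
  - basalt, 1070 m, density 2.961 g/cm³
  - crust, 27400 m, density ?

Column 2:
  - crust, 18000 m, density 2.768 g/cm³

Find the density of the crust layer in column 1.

2.88 g/cm³

Take the compensation level at the base of the deeper column (depth z_c below the surface of column 1) and equate Σ ρ_i t_i down to z_c; mantle fills any gap and the z_c terms cancel.
Column 1: 1070×2.961 + 27400×ρ + (z_c − 28470)×3.37
Column 2: 866×0 + 18000×2.768 + (z_c − 866 − 18000)×3.37
The z_c×3.37 term appears on both sides and cancels. Collect the known terms of each column as K = Σ(ρt)_known − 3.37 × (depth of known layers): K_1 = 3168.27 − 3.37×28470 = −92775.63; K_2 = 49824 − 3.37×(866 + 18000) = −13754.42.
Balance: K_1 + 27400×ρ = K_2, so ρ = (K_2 − K_1)/27400 = 79021.2/27400 = 2.88 g/cm³.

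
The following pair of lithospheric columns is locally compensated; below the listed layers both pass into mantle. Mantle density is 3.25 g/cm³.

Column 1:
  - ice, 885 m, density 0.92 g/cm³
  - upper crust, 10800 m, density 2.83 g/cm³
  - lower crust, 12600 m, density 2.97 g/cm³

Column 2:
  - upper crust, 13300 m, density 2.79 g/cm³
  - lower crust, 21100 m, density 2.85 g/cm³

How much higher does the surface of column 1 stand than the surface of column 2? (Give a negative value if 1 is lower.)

−1360 m

For any compensation level in the mantle, the mantle terms cancel and isostasy reduces to e = (Σt_1 − Σt_2) − (Σ(ρt)_1 − Σ(ρt)_2) / ρ_m.
Σt_1 = 24285 m; Σt_2 = 34400 m; Σ(ρt)_1 = 68800.2; Σ(ρt)_2 = 97242 (in m·g/cm³).
e = (24285 − 34400) − (68800.2 − 97242) / 3.25 = −1360 m.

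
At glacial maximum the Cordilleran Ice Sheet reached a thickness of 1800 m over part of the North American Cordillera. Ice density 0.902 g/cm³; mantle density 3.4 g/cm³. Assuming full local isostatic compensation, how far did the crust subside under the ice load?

478 m

Isostatic balance requires: the ice load ρ_ice t is balanced by mantle displaced below, ρ_m s.
s = t ρ_ice / ρ_m = 1800 m × 0.902/3.4 = 478 m.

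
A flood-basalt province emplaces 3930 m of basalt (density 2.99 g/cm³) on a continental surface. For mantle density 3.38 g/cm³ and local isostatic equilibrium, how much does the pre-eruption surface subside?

3480 m

Subaerial loading: s = t ρ_load / ρ_m.
s = 3930 m × 2.99/3.38 = 3480 m.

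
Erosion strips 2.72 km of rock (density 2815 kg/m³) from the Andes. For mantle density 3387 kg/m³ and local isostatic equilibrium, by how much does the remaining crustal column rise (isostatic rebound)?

Unloading: uplift u = e ρ_c/ρ_m = 2.72 km × 2815/3387 = 2.26 km.

2.26 km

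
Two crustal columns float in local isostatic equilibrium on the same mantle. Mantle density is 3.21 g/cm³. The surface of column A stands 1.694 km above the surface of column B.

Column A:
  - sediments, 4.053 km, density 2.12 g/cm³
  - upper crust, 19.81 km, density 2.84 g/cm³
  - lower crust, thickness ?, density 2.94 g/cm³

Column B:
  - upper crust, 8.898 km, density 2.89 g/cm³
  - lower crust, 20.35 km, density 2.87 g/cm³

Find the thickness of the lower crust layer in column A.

12.8 km

Take the compensation level at the base of the deeper column (depth z_c below the surface of column A) and equate Σ ρ_i t_i down to z_c; mantle fills any gap and the z_c terms cancel.
Column A: 4.053×2.12 + 19.81×2.84 + x×2.94 + (z_c − 23.863 − x)×3.21
Column B: 1.694×0 + 8.898×2.89 + 20.35×2.87 + (z_c − 1.694 − 29.248)×3.21
The z_c×3.21 term appears on both sides and cancels. Collect the known terms of each column as K = Σ(ρt)_known − 3.21 × (depth of known layers): K_A = 64.85276 − 3.21×23.863 = −11.74747; K_B = 84.11972 − 3.21×(1.694 + 29.248) = −15.2041.
Balance: K_A − x×(3.21 − 2.94) = K_B, so x = (K_A − K_B)/(3.21 − 2.94) = 3.45663/0.27 = 12.8 km.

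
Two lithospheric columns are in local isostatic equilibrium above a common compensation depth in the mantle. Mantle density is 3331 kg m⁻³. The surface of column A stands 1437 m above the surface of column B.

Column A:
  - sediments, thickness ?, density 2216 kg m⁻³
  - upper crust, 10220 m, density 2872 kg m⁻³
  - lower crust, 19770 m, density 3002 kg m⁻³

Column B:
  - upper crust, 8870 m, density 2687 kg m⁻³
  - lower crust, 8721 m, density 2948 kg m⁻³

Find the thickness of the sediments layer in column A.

2370 m

Take the compensation level at the base of the deeper column (depth z_c below the surface of column A) and equate Σ ρ_i t_i down to z_c; mantle fills any gap and the z_c terms cancel.
Column A: x×2216 + 10220×2872 + 19770×3002 + (z_c − 29990 − x)×3331
Column B: 1437×0 + 8870×2687 + 8721×2948 + (z_c − 1437 − 17591)×3331
The z_c×3331 term appears on both sides and cancels. Collect the known terms of each column as K = Σ(ρt)_known − 3331 × (depth of known layers): K_A = 88701380 − 3331×29990 = −11195310; K_B = 49543198 − 3331×(1437 + 17591) = −13839070.
Balance: K_A − x×(3331 − 2216) = K_B, so x = (K_A − K_B)/(3331 − 2216) = 2643760/1115 = 2370 m.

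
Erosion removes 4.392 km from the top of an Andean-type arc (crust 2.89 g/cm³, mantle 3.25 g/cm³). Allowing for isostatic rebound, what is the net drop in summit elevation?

0.486 km

Rebound u = e ρ_c/ρ_m = 4.392 km × 2.89/3.25 = 3.906 km.
Net surface drop = e − u = 4.392 km − 3.906 km = e (ρ_m − ρ_c)/ρ_m = 0.486 km.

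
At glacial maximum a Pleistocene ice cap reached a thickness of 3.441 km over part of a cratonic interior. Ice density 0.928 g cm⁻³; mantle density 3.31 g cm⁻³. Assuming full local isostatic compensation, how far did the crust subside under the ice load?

0.965 km

In Airy isostatic equilibrium: the ice load ρ_ice t is balanced by mantle displaced below, ρ_m s.
s = t ρ_ice / ρ_m = 3.441 km × 0.928/3.31 = 0.965 km.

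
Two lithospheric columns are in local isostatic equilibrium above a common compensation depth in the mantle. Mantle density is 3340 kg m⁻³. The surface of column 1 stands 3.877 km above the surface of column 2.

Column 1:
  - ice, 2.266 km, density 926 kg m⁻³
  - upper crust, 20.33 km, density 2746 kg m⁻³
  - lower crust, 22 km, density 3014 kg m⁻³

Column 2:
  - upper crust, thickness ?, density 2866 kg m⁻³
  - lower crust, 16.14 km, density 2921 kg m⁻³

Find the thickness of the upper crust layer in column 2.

10.6 km

Take the compensation level at the base of the deeper column (depth z_c below the surface of column 1) and equate Σ ρ_i t_i down to z_c; mantle fills any gap and the z_c terms cancel.
Column 1: 2.266×926 + 20.33×2746 + 22×3014 + (z_c − 44.596)×3340
Column 2: 3.877×0 + x×2866 + 16.14×2921 + (z_c − 3.877 − 16.14 − x)×3340
The z_c×3340 term appears on both sides and cancels. Collect the known terms of each column as K = Σ(ρt)_known − 3340 × (depth of known layers): K_1 = 124232.496 − 3340×44.596 = −24718.144; K_2 = 47144.94 − 3340×(3.877 + 16.14) = −19711.84.
Balance: K_1 = K_2 − x×(3340 − 2866), so x = (K_2 − K_1)/(3340 − 2866) = 5006.3/474 = 10.6 km.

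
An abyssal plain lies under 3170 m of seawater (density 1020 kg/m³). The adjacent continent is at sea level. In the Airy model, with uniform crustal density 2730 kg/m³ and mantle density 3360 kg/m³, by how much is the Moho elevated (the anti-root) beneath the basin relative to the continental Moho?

For local isostatic compensation: replacing crust with seawater at the top is compensated by replacing crust with mantle at the base: d (ρ_c − ρ_w) = a (ρ_m − ρ_c).
a = d (ρ_c − ρ_w)/(ρ_m − ρ_c) = 3170 m × 1710/630 = 8600 m.

8600 m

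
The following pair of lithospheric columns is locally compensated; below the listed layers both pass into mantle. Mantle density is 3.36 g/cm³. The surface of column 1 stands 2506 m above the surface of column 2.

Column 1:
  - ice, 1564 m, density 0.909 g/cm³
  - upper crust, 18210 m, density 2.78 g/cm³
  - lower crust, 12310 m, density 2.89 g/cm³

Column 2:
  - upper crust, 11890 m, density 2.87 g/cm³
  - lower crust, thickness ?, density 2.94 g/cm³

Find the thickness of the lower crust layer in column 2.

14100 m

Take the compensation level at the base of the deeper column (depth z_c below the surface of column 1) and equate Σ ρ_i t_i down to z_c; mantle fills any gap and the z_c terms cancel.
Column 1: 1564×0.909 + 18210×2.78 + 12310×2.89 + (z_c − 32084)×3.36
Column 2: 2506×0 + 11890×2.87 + x×2.94 + (z_c − 2506 − 11890 − x)×3.36
The z_c×3.36 term appears on both sides and cancels. Collect the known terms of each column as K = Σ(ρt)_known − 3.36 × (depth of known layers): K_1 = 87621.376 − 3.36×32084 = −20180.864; K_2 = 34124.3 − 3.36×(2506 + 11890) = −14246.26.
Balance: K_1 = K_2 − x×(3.36 − 2.94), so x = (K_2 − K_1)/(3.36 − 2.94) = 5934.6/0.42 = 14100 m.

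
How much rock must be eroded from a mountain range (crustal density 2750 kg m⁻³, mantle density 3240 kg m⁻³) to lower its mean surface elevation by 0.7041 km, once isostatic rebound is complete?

Net drop Δ = e − u = e − e ρ_c/ρ_m = e (ρ_m − ρ_c)/ρ_m.
e = Δ ρ_m/(ρ_m − ρ_c) = 0.7041 km × 3240/490 = 4.66 km.

4.66 km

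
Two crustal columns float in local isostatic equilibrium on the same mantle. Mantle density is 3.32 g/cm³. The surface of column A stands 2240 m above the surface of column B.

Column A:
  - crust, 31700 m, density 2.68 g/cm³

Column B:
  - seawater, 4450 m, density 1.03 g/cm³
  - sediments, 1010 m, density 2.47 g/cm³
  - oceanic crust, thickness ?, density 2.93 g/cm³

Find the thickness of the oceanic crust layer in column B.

4620 m

Take the compensation level at the base of the deeper column (depth z_c below the surface of column A) and equate Σ ρ_i t_i down to z_c; mantle fills any gap and the z_c terms cancel.
Column A: 31700×2.68 + (z_c − 31700)×3.32
Column B: 2240×0 + 4450×1.03 + 1010×2.47 + x×2.93 + (z_c − 2240 − 5460 − x)×3.32
The z_c×3.32 term appears on both sides and cancels. Collect the known terms of each column as K = Σ(ρt)_known − 3.32 × (depth of known layers): K_A = 84956 − 3.32×31700 = −20288; K_B = 7078.2 − 3.32×(2240 + 5460) = −18485.8.
Balance: K_A = K_B − x×(3.32 − 2.93), so x = (K_B − K_A)/(3.32 − 2.93) = 1802.2/0.39 = 4620 m.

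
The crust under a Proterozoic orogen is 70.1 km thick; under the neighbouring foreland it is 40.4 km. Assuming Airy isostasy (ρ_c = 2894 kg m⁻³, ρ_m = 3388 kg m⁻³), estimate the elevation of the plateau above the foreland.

4.33 km

Excess crust Δ = 70.1 km − 40.4 km = 29.7 km, split between elevation h and root r with h + r = Δ.
Airy balance ρ_c h = (ρ_m − ρ_c) r gives r = h ρ_c/(ρ_m − ρ_c), so h (1 + ρ_c/(ρ_m − ρ_c)) = Δ, i.e. h = Δ (ρ_m − ρ_c)/ρ_m.
h = 29.7 km × 494/3388 = 4.33 km.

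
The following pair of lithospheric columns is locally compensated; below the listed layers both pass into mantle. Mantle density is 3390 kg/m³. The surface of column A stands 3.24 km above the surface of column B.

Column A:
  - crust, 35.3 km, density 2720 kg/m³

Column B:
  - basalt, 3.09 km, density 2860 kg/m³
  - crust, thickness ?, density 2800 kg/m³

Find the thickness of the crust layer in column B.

Take the compensation level at the base of the deeper column (depth z_c below the surface of column A) and equate Σ ρ_i t_i down to z_c; mantle fills any gap and the z_c terms cancel.
Column A: 35.3×2720 + (z_c − 35.3)×3390
Column B: 3.24×0 + 3.09×2860 + x×2800 + (z_c − 3.24 − 3.09 − x)×3390
The z_c×3390 term appears on both sides and cancels. Collect the known terms of each column as K = Σ(ρt)_known − 3390 × (depth of known layers): K_A = 96016 − 3390×35.3 = −23651; K_B = 8837.4 − 3390×(3.24 + 3.09) = −12621.3.
Balance: K_A = K_B − x×(3390 − 2800), so x = (K_B − K_A)/(3390 − 2800) = 11029.7/590 = 18.7 km.

18.7 km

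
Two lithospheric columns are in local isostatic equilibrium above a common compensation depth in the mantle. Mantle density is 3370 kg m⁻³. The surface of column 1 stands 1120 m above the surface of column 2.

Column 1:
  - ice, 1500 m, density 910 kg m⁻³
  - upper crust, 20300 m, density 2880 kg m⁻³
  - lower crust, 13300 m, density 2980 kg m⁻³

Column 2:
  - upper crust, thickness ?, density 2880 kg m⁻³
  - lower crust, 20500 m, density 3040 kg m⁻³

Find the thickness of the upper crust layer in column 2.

16900 m

Take the compensation level at the base of the deeper column (depth z_c below the surface of column 1) and equate Σ ρ_i t_i down to z_c; mantle fills any gap and the z_c terms cancel.
Column 1: 1500×910 + 20300×2880 + 13300×2980 + (z_c − 35100)×3370
Column 2: 1120×0 + x×2880 + 20500×3040 + (z_c − 1120 − 20500 − x)×3370
The z_c×3370 term appears on both sides and cancels. Collect the known terms of each column as K = Σ(ρt)_known − 3370 × (depth of known layers): K_1 = 99463000 − 3370×35100 = −18824000; K_2 = 62320000 − 3370×(1120 + 20500) = −10539400.
Balance: K_1 = K_2 − x×(3370 − 2880), so x = (K_2 − K_1)/(3370 − 2880) = 8284600/490 = 16900 m.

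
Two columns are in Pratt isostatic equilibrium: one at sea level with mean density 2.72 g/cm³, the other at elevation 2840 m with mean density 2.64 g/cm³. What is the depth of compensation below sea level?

ρ_ref D = ρ (D + h) → D (ρ_ref − ρ) = ρ h.
D = ρ h/(ρ_ref − ρ) = 2.64 × 2840 m/(2.72 − 2.64) = 93700 m.

93700 m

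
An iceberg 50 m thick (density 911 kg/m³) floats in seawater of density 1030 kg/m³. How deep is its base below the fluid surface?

44.2 m

Draft d = t ρ_obj/ρ_fluid = 50 m × 911/1030 = 44.2 m.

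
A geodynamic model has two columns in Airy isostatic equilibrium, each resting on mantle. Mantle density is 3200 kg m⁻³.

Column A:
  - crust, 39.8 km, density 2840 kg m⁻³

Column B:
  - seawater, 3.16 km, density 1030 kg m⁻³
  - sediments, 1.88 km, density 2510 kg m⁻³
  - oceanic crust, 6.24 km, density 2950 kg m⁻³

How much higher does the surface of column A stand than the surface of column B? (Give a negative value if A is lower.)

For any compensation level in the mantle, the mantle terms cancel and isostasy reduces to e = (Σt_A − Σt_B) − (Σ(ρt)_A − Σ(ρt)_B) / ρ_m.
Σt_A = 39.8 km; Σt_B = 11.28 km; Σ(ρt)_A = 113032; Σ(ρt)_B = 26381.6 (in km·kg m⁻³).
e = (39.8 − 11.28) − (113032 − 26381.6) / 3200 = 1.44 km.

1.44 km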